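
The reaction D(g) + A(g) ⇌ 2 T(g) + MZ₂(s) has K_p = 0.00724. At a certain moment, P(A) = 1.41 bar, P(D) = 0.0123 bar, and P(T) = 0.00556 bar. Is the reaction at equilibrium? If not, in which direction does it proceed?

(MZ₂ is a pure solid — omitted from Q_p.)
Q_p = P(T)² / (P(D)·P(A)) = (0.00556)² / ((0.0123)·(1.41)) = 0.00178
Q_p = 0.00178 < K_p = 0.00724, so the forward reaction proceeds.

forward (toward products)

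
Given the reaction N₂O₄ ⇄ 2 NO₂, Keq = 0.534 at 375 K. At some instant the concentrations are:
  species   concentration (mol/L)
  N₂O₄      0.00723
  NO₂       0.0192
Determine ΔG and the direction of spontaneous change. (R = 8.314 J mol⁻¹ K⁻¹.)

ΔG = -7.32 kJ/mol; the forward reaction is spontaneous

Q = [NO₂]² / [N₂O₄] = (0.0192)² / (0.00723) = 0.0510
ΔG = RT ln(Q/Keq) = (8.314 J mol⁻¹ K⁻¹)(375 K) × ln(0.0510/0.534)
   = (3.118 kJ/mol)(-2.349) = -7.32 kJ/mol
ΔG < 0, so the forward reaction is spontaneous (proceeds forward).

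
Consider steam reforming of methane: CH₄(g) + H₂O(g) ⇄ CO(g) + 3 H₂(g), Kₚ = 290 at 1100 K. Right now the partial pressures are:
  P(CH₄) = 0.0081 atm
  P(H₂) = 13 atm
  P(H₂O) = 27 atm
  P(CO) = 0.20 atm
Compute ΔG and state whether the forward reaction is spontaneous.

Qₚ = P(CO)·P(H₂)³ / (P(CH₄)·P(H₂O)) = (0.20)·(13)³ / ((0.0081)·(27)) = 2010
ΔG = RT ln(Qₚ/Kₚ) = (8.314 J mol⁻¹ K⁻¹)(1100 K) × ln(2010/290)
   = (9.145 kJ/mol)(1.936) = 17.7 kJ/mol
ΔG > 0, so the forward reaction is non-spontaneous (proceeds in reverse).

ΔG = 17.7 kJ/mol; the forward reaction is non-spontaneous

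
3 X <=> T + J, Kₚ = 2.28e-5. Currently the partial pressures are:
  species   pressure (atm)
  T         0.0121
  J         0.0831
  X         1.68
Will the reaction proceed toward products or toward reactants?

in the reverse direction

Qₚ = P(T)·P(J) / P(X)³ = (0.0121)·(0.0831) / (1.68)³ = 2.12e-4
Qₚ = 2.12e-4 > Kₚ = 2.28e-5, so the reverse reaction proceeds.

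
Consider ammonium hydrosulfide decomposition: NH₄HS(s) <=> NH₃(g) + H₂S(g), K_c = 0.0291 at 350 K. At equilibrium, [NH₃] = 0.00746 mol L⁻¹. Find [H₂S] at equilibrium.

[H₂S] = 3.90 mol L⁻¹

(NH₄HS is a pure solid — omitted from K_c.)
At equilibrium, K_c = [NH₃]·[H₂S] = 0.0291.
(0.00746)·([H₂S]) = 0.0291
[H₂S] = 3.90 mol L⁻¹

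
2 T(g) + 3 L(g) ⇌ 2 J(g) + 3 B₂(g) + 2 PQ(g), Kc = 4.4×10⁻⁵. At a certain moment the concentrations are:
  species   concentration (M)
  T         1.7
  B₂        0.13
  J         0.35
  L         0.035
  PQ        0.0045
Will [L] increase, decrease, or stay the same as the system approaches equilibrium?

stay the same

Qc = [J]²·[B₂]³·[PQ]² / ([T]²·[L]³) = (0.35)²·(0.13)³·(0.0045)² / ((1.7)²·(0.035)³) = 4.4×10⁻⁵
Qc = 4.4×10⁻⁵ = Kc; the system is at equilibrium.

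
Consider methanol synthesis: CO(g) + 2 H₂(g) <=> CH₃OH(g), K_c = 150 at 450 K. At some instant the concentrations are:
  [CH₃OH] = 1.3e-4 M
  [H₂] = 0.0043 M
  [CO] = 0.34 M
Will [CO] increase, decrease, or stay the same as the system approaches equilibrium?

decrease

Q_c = [CH₃OH] / ([CO]·[H₂]²) = (1.3e-4) / ((0.34)·(0.0043)²) = 21
Q_c = 21 < K_c = 150: net forward reaction.
CO is a reactant, so it decreases.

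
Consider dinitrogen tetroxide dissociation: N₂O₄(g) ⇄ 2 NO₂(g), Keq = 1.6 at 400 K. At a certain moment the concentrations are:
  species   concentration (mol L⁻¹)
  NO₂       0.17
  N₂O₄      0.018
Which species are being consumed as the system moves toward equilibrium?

Q = [NO₂]² / [N₂O₄] = (0.17)² / (0.018) = 1.6
Q = 1.6 = Keq; the system is at equilibrium.

none (at equilibrium)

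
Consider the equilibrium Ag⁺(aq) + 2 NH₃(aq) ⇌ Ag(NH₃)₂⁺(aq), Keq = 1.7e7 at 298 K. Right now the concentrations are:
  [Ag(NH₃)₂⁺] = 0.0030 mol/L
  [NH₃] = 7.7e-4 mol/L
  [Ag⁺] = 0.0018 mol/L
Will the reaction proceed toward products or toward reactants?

in the forward direction

Q = [Ag(NH₃)₂⁺] / ([Ag⁺]·[NH₃]²) = (0.0030) / ((0.0018)·(7.7e-4)²) = 2.8e6
Q = 2.8e6 < Keq = 1.7e7, so the forward reaction proceeds.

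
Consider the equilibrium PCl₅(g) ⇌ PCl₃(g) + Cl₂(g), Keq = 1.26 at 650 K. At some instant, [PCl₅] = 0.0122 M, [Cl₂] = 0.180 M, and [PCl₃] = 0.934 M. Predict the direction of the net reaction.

Q = [PCl₃]·[Cl₂] / [PCl₅] = (0.934)·(0.180) / (0.0122) = 13.8
Q = 13.8 > Keq = 1.26, so the reverse reaction proceeds.

to the left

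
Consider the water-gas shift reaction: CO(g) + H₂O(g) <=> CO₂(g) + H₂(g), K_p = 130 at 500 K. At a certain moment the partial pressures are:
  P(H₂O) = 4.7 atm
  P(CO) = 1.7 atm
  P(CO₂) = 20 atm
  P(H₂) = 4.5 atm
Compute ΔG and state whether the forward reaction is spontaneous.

Q_p = P(CO₂)·P(H₂) / (P(CO)·P(H₂O)) = (20)·(4.5) / ((1.7)·(4.7)) = 11.3
ΔG = RT ln(Q_p/K_p) = (8.314 J mol⁻¹ K⁻¹)(500 K) × ln(11.3/130)
   = (4.157 kJ/mol)(-2.443) = -10.2 kJ/mol
ΔG < 0, so the forward reaction is spontaneous (proceeds forward).

ΔG = -10.2 kJ/mol; the forward reaction is spontaneous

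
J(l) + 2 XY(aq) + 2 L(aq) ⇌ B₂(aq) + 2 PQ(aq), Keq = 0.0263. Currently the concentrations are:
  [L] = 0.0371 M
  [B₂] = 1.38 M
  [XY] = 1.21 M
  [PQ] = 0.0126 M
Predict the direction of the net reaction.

(J is a pure liquid — omitted from Q.)
Q = [B₂]·[PQ]² / ([XY]²·[L]²) = (1.38)·(0.0126)² / ((1.21)²·(0.0371)²) = 0.109
Q = 0.109 > Keq = 0.0263, so the reverse reaction proceeds.

to the left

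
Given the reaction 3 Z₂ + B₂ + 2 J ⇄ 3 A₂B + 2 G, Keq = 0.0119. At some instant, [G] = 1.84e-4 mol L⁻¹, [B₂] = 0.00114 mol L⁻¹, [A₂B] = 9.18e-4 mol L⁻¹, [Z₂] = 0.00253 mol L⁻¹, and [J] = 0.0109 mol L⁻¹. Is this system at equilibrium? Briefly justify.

yes, at equilibrium

Q = [A₂B]³·[G]² / ([Z₂]³·[B₂]·[J]²) = (9.18e-4)³·(1.84e-4)² / ((0.00253)³·(0.00114)·(0.0109)²) = 0.0119
Q = 0.0119 = Keq; the system is at equilibrium.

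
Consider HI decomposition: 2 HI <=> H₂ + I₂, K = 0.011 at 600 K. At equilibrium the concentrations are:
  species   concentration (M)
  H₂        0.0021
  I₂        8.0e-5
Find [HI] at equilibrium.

At equilibrium, K = [H₂]·[I₂] / [HI]² = 0.011.
(0.0021)·(8.0e-5) / ([HI])² = 0.011
[HI]² = 1.53e-5 ⇒ [HI] = 0.0039 M

[HI] = 0.0039 M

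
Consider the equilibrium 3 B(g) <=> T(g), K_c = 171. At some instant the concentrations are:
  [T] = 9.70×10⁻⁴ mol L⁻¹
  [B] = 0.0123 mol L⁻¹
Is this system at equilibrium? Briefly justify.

no; Q > K, reaction proceeds in reverse

Q_c = [T] / [B]³ = (9.70×10⁻⁴) / (0.0123)³ = 521
Q_c = 521 > K_c = 171: net reverse reaction.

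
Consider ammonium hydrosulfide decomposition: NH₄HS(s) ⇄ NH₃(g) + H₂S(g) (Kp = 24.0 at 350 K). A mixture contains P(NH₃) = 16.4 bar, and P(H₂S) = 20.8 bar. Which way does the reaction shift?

(NH₄HS is a pure solid — omitted from Qp.)
Qp = P(NH₃)·P(H₂S) = (16.4)·(20.8) = 341
Qp = 341 > Kp = 24.0, so the reverse reaction proceeds.

in the reverse direction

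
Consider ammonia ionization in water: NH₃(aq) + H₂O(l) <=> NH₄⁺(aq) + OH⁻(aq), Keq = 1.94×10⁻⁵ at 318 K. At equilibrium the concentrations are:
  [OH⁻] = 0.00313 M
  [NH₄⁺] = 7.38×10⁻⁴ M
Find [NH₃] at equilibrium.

(H₂O is a pure liquid — omitted from Keq.)
At equilibrium, Keq = [NH₄⁺]·[OH⁻] / [NH₃] = 1.94×10⁻⁵.
(7.38×10⁻⁴)·(0.00313) / ([NH₃]) = 1.94×10⁻⁵
[NH₃] = 0.119 M

[NH₃] = 0.119 M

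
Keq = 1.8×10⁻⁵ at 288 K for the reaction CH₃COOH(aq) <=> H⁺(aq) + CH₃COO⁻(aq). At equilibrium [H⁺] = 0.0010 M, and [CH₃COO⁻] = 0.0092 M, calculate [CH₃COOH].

At equilibrium, Keq = [H⁺]·[CH₃COO⁻] / [CH₃COOH] = 1.8×10⁻⁵.
(0.0010)·(0.0092) / ([CH₃COOH]) = 1.8×10⁻⁵
[CH₃COOH] = 0.511 = 0.51 M

[CH₃COOH] = 0.51 M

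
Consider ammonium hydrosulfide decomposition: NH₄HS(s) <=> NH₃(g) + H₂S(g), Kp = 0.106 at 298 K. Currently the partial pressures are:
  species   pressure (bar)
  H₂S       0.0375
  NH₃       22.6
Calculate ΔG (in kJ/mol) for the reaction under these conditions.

ΔG = 5.15 kJ/mol

(NH₄HS is a pure solid — omitted from Qp.)
Qp = P(NH₃)·P(H₂S) = (22.6)·(0.0375) = 0.847
ΔG = RT ln(Qp/Kp) = (8.314 J mol⁻¹ K⁻¹)(298 K) × ln(0.847/0.106)
   = (2.478 kJ/mol)(2.078) = 5.15 kJ/mol
ΔG > 0, so the forward reaction is non-spontaneous (proceeds in reverse).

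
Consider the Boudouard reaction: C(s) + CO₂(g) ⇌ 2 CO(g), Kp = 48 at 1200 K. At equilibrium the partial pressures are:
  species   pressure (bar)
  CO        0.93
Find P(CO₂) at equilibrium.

P(CO₂) = 0.018 bar

(C is a pure solid — omitted from Kp.)
At equilibrium, Kp = P(CO)² / P(CO₂) = 48.
(0.93)² / (P(CO₂)) = 48
P(CO₂) = 0.0180 = 0.018 bar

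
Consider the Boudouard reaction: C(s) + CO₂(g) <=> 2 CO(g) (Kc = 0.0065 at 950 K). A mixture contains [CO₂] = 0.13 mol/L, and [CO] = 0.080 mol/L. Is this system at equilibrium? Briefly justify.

no; Q > K, reaction proceeds in reverse

(C is a pure solid — omitted from Qc.)
Qc = [CO]² / [CO₂] = (0.080)² / (0.13) = 0.049
Qc = 0.049 > Kc = 0.0065: net reverse reaction.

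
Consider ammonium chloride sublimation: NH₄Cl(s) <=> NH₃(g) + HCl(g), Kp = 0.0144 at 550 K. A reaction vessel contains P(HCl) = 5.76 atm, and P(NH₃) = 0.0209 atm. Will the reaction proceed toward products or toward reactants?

(NH₄Cl is a pure solid — omitted from Qp.)
Qp = P(NH₃)·P(HCl) = (0.0209)·(5.76) = 0.120
Qp = 0.120 > Kp = 0.0144, so the reverse reaction proceeds.

toward reactants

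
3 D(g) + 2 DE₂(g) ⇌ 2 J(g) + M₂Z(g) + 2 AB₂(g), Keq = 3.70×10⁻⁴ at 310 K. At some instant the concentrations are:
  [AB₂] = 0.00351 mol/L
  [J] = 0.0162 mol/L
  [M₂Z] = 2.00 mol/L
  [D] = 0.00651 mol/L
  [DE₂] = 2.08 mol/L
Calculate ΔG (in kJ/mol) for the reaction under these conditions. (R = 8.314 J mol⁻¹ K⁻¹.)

ΔG = 6.92 kJ/mol

Q = [J]²·[M₂Z]·[AB₂]² / ([D]³·[DE₂]²) = (0.0162)²·(2.00)·(0.00351)² / ((0.00651)³·(2.08)²) = 0.00542
ΔG = RT ln(Q/Keq) = (8.314 J mol⁻¹ K⁻¹)(310 K) × ln(0.00542/3.70×10⁻⁴)
   = (2.577 kJ/mol)(2.684) = 6.92 kJ/mol
ΔG > 0, so the forward reaction is non-spontaneous (proceeds in reverse).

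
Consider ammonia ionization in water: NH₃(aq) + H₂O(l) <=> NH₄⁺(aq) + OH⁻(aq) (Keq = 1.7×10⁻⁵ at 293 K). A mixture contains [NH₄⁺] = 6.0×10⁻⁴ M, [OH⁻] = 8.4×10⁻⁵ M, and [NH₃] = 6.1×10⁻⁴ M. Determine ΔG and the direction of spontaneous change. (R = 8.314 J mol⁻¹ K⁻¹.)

(H₂O is a pure liquid — omitted from Q.)
Q = [NH₄⁺]·[OH⁻] / [NH₃] = (6.0×10⁻⁴)·(8.4×10⁻⁵) / (6.1×10⁻⁴) = 8.26×10⁻⁵
ΔG = RT ln(Q/Keq) = (8.314 J mol⁻¹ K⁻¹)(293 K) × ln(8.26×10⁻⁵/1.7×10⁻⁵)
   = (2.436 kJ/mol)(1.581) = 3.85 kJ/mol
ΔG > 0, so the forward reaction is non-spontaneous (proceeds in reverse).

ΔG = 3.85 kJ/mol; the forward reaction is non-spontaneous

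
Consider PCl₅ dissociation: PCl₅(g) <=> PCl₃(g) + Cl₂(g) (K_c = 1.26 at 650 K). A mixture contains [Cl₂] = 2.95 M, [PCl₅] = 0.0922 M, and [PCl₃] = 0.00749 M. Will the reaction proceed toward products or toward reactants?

Q_c = [PCl₃]·[Cl₂] / [PCl₅] = (0.00749)·(2.95) / (0.0922) = 0.240
Q_c = 0.240 < K_c = 1.26, so the forward reaction proceeds.

to the right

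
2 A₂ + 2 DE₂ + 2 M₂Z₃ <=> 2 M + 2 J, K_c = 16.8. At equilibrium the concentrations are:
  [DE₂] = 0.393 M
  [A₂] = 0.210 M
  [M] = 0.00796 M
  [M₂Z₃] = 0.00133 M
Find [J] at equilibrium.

At equilibrium, K_c = [M]²·[J]² / ([A₂]²·[DE₂]²·[M₂Z₃]²) = 16.8.
(0.00796)²·([J])² / ((0.210)²·(0.393)²·(0.00133)²) = 16.8
[J]² = 0.00319 ⇒ [J] = 0.0565 M

[J] = 0.0565 M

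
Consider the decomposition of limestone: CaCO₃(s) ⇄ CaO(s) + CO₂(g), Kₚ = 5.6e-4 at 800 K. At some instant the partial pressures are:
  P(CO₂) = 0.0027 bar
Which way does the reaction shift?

(CaCO₃, CaO are pure solids — omitted from Qₚ.)
Qₚ = P(CO₂) = 0.0027
Qₚ = 0.0027 > Kₚ = 5.6e-4, so the reverse reaction proceeds.

reverse (toward reactants)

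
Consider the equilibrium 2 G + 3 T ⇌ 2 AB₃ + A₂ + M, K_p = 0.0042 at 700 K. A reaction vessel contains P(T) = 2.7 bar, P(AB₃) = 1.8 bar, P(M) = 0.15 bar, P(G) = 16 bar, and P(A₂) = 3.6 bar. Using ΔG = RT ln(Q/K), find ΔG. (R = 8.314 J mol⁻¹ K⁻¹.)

ΔG = -14.5 kJ/mol

Q_p = P(AB₃)²·P(A₂)·P(M) / (P(G)²·P(T)³) = (1.8)²·(3.6)·(0.15) / ((16)²·(2.7)³) = 3.47e-4
ΔG = RT ln(Q_p/K_p) = (8.314 J mol⁻¹ K⁻¹)(700 K) × ln(3.47e-4/0.0042)
   = (5.820 kJ/mol)(-2.494) = -14.5 kJ/mol
ΔG < 0, so the forward reaction is spontaneous (proceeds forward).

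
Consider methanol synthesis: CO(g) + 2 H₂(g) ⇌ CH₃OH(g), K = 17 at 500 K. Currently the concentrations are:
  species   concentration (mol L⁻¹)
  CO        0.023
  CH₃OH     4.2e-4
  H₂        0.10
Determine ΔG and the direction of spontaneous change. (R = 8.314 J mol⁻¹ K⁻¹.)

Q = [CH₃OH] / ([CO]·[H₂]²) = (4.2e-4) / ((0.023)·(0.10)²) = 1.83
ΔG = RT ln(Q/K) = (8.314 J mol⁻¹ K⁻¹)(500 K) × ln(1.83/17)
   = (4.157 kJ/mol)(-2.229) = -9.27 kJ/mol
ΔG < 0, so the forward reaction is spontaneous (proceeds forward).

ΔG = -9.27 kJ/mol; the forward reaction is spontaneous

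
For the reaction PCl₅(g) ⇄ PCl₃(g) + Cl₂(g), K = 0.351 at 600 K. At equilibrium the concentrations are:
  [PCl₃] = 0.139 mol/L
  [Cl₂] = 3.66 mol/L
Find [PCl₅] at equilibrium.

[PCl₅] = 1.45 mol/L

At equilibrium, K = [PCl₃]·[Cl₂] / [PCl₅] = 0.351.
(0.139)·(3.66) / ([PCl₅]) = 0.351
[PCl₅] = 1.45 mol/L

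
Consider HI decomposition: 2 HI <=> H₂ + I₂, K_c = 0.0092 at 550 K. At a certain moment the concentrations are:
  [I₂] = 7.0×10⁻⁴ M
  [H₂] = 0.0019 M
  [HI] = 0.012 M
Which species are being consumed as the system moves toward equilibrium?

Q_c = [H₂]·[I₂] / [HI]² = (0.0019)·(7.0×10⁻⁴) / (0.012)² = 0.0092
Q_c = 0.0092 = K_c; the system is at equilibrium.

none (at equilibrium)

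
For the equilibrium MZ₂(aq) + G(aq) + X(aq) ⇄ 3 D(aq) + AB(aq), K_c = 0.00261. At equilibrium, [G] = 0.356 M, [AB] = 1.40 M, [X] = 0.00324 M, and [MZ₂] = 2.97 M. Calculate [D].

At equilibrium, K_c = [D]³·[AB] / ([MZ₂]·[G]·[X]) = 0.00261.
([D])³·(1.40) / ((2.97)·(0.356)·(0.00324)) = 0.00261
[D]³ = 6.39×10⁻⁶ ⇒ [D] = 0.0186 M

[D] = 0.0186 M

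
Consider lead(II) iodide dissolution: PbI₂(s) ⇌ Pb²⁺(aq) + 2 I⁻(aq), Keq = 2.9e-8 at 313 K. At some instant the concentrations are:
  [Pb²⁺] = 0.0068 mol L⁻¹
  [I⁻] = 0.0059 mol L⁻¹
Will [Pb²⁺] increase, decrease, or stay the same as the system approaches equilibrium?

decrease

(PbI₂ is a pure solid — omitted from Q.)
Q = [Pb²⁺]·[I⁻]² = (0.0068)·(0.0059)² = 2.4e-7
Q = 2.4e-7 > Keq = 2.9e-8: net reverse reaction.
Pb²⁺ is a product, so it decreases.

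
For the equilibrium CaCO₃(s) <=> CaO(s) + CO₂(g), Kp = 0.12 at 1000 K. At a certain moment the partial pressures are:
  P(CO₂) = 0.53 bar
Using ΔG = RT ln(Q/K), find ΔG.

ΔG = 12.3 kJ/mol

(CaCO₃, CaO are pure solids — omitted from Qp.)
Qp = P(CO₂) = 0.530
ΔG = RT ln(Qp/Kp) = (8.314 J mol⁻¹ K⁻¹)(1000 K) × ln(0.530/0.12)
   = (8.314 kJ/mol)(1.485) = 12.3 kJ/mol
ΔG > 0, so the forward reaction is non-spontaneous (proceeds in reverse).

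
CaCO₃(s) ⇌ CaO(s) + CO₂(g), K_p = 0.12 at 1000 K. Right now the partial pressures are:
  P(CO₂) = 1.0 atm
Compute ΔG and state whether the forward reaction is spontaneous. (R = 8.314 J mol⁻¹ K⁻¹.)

(CaCO₃, CaO are pure solids — omitted from Q_p.)
Q_p = P(CO₂) = 1.00
ΔG = RT ln(Q_p/K_p) = (8.314 J mol⁻¹ K⁻¹)(1000 K) × ln(1.00/0.12)
   = (8.314 kJ/mol)(2.120) = 17.6 kJ/mol
ΔG > 0, so the forward reaction is non-spontaneous (proceeds in reverse).

ΔG = 17.6 kJ/mol; the forward reaction is non-spontaneous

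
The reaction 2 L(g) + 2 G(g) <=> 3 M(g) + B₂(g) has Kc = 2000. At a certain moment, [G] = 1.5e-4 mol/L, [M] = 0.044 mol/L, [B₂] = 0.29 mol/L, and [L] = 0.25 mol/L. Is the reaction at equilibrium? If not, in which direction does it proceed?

toward reactants

Qc = [M]³·[B₂] / ([L]²·[G]²) = (0.044)³·(0.29) / ((0.25)²·(1.5e-4)²) = 18000
Qc = 18000 > Kc = 2000, so the reverse reaction proceeds.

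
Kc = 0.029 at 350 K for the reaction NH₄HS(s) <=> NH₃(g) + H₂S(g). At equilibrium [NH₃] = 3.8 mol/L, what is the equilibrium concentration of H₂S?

(NH₄HS is a pure solid — omitted from Kc.)
At equilibrium, Kc = [NH₃]·[H₂S] = 0.029.
(3.8)·([H₂S]) = 0.029
[H₂S] = 0.00763 = 0.0076 mol/L

[H₂S] = 0.0076 mol/L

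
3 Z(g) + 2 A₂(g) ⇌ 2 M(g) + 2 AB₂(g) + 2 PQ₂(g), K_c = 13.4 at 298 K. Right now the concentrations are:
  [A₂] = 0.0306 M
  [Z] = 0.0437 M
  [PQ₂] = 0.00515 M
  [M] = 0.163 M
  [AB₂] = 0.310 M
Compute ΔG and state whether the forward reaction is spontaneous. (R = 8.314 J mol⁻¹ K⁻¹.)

ΔG = -6.78 kJ/mol; the forward reaction is spontaneous

Q_c = [M]²·[AB₂]²·[PQ₂]² / ([Z]³·[A₂]²) = (0.163)²·(0.310)²·(0.00515)² / ((0.0437)³·(0.0306)²) = 0.867
ΔG = RT ln(Q_c/K_c) = (8.314 J mol⁻¹ K⁻¹)(298 K) × ln(0.867/13.4)
   = (2.478 kJ/mol)(-2.738) = -6.78 kJ/mol
ΔG < 0, so the forward reaction is spontaneous (proceeds forward).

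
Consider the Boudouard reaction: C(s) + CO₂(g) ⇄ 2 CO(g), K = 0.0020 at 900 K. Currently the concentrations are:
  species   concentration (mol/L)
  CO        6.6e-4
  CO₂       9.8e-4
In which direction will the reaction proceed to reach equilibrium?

toward products

(C is a pure solid — omitted from Q.)
Q = [CO]² / [CO₂] = (6.6e-4)² / (9.8e-4) = 4.4e-4
Q = 4.4e-4 < K = 0.0020, so the forward reaction proceeds.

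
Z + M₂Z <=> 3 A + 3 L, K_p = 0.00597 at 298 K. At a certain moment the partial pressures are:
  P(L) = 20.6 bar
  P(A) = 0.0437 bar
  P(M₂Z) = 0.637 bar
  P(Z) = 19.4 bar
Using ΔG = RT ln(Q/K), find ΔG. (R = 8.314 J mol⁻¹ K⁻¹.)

ΔG = 5.68 kJ/mol

Q_p = P(A)³·P(L)³ / (P(Z)·P(M₂Z)) = (0.0437)³·(20.6)³ / ((19.4)·(0.637)) = 0.0590
ΔG = RT ln(Q_p/K_p) = (8.314 J mol⁻¹ K⁻¹)(298 K) × ln(0.0590/0.00597)
   = (2.478 kJ/mol)(2.291) = 5.68 kJ/mol
ΔG > 0, so the forward reaction is non-spontaneous (proceeds in reverse).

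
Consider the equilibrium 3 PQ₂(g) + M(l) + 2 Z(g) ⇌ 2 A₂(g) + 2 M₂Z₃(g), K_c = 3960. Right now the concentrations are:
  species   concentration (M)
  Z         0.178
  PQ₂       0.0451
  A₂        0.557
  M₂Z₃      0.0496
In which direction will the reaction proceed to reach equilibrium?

(M is a pure liquid — omitted from Q_c.)
Q_c = [A₂]²·[M₂Z₃]² / ([PQ₂]³·[Z]²) = (0.557)²·(0.0496)² / ((0.0451)³·(0.178)²) = 263
Q_c = 263 < K_c = 3960, so the forward reaction proceeds.

toward products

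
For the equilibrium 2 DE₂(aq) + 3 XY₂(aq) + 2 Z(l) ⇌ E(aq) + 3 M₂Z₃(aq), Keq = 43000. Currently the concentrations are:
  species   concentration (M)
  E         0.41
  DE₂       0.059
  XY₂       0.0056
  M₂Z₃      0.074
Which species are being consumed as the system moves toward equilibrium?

E, M₂Z₃ (products)

(Z is a pure liquid — omitted from Q.)
Q = [E]·[M₂Z₃]³ / ([DE₂]²·[XY₂]³) = (0.41)·(0.074)³ / ((0.059)²·(0.0056)³) = 2.7×10⁵
Q = 2.7×10⁵ > Keq = 43000: net reverse reaction.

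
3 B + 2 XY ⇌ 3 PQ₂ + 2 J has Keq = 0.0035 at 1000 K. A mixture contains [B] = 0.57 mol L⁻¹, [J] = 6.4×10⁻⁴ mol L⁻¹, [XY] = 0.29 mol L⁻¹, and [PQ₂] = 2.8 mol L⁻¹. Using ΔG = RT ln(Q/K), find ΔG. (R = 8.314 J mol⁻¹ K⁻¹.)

Q = [PQ₂]³·[J]² / ([B]³·[XY]²) = (2.8)³·(6.4×10⁻⁴)² / ((0.57)³·(0.29)²) = 5.77×10⁻⁴
ΔG = RT ln(Q/Keq) = (8.314 J mol⁻¹ K⁻¹)(1000 K) × ln(5.77×10⁻⁴/0.0035)
   = (8.314 kJ/mol)(-1.803) = -15.0 kJ/mol
ΔG < 0, so the forward reaction is spontaneous (proceeds forward).

ΔG = -15.0 kJ/mol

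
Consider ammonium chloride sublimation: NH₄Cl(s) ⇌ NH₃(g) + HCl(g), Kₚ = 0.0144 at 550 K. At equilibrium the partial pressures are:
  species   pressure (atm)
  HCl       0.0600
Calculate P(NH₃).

P(NH₃) = 0.240 atm

(NH₄Cl is a pure solid — omitted from Kₚ.)
At equilibrium, Kₚ = P(NH₃)·P(HCl) = 0.0144.
(P(NH₃))·(0.0600) = 0.0144
P(NH₃) = 0.240 atm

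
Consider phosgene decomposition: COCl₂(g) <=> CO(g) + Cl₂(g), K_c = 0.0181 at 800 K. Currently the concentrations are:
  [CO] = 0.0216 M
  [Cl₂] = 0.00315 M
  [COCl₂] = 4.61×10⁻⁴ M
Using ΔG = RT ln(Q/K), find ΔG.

ΔG = 14.0 kJ/mol

Q_c = [CO]·[Cl₂] / [COCl₂] = (0.0216)·(0.00315) / (4.61×10⁻⁴) = 0.148
ΔG = RT ln(Q_c/K_c) = (8.314 J mol⁻¹ K⁻¹)(800 K) × ln(0.148/0.0181)
   = (6.651 kJ/mol)(2.101) = 14.0 kJ/mol
ΔG > 0, so the forward reaction is non-spontaneous (proceeds in reverse).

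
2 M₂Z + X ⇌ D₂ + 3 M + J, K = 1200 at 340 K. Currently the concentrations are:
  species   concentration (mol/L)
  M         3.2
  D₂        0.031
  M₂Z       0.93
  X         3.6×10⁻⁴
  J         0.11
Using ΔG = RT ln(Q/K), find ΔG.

Q = [D₂]·[M]³·[J] / ([M₂Z]²·[X]) = (0.031)·(3.2)³·(0.11) / ((0.93)²·(3.6×10⁻⁴)) = 359
ΔG = RT ln(Q/K) = (8.314 J mol⁻¹ K⁻¹)(340 K) × ln(359/1200)
   = (2.827 kJ/mol)(-1.207) = -3.41 kJ/mol
ΔG < 0, so the forward reaction is spontaneous (proceeds forward).

ΔG = -3.41 kJ/mol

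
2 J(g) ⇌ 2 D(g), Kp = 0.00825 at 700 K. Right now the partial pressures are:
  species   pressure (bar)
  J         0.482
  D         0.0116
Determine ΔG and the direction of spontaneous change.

ΔG = -15.5 kJ/mol; the forward reaction is spontaneous

Qp = P(D)² / P(J)² = (0.0116)² / (0.482)² = 5.79e-4
ΔG = RT ln(Qp/Kp) = (8.314 J mol⁻¹ K⁻¹)(700 K) × ln(5.79e-4/0.00825)
   = (5.820 kJ/mol)(-2.657) = -15.5 kJ/mol
ΔG < 0, so the forward reaction is spontaneous (proceeds forward).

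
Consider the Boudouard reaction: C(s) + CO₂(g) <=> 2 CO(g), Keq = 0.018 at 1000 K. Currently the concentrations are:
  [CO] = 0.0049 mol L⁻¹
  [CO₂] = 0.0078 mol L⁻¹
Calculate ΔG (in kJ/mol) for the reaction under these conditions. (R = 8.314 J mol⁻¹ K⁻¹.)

ΔG = -14.7 kJ/mol

(C is a pure solid — omitted from Q.)
Q = [CO]² / [CO₂] = (0.0049)² / (0.0078) = 0.00308
ΔG = RT ln(Q/Keq) = (8.314 J mol⁻¹ K⁻¹)(1000 K) × ln(0.00308/0.018)
   = (8.314 kJ/mol)(-1.765) = -14.7 kJ/mol
ΔG < 0, so the forward reaction is spontaneous (proceeds forward).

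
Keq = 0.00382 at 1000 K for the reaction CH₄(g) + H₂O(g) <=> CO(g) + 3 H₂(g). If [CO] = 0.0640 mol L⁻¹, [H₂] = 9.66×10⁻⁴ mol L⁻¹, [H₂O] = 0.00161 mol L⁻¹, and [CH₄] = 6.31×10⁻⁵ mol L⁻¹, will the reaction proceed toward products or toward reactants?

forward (toward products)

Q = [CO]·[H₂]³ / ([CH₄]·[H₂O]) = (0.0640)·(9.66×10⁻⁴)³ / ((6.31×10⁻⁵)·(0.00161)) = 5.68×10⁻⁴
Q = 5.68×10⁻⁴ < Keq = 0.00382, so the forward reaction proceeds.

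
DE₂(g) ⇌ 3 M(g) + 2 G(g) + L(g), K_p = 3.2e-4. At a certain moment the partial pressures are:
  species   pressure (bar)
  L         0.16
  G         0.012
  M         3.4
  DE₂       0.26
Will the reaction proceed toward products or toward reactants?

Q_p = P(M)³·P(G)²·P(L) / P(DE₂) = (3.4)³·(0.012)²·(0.16) / (0.26) = 0.0035
Q_p = 0.0035 > K_p = 3.2e-4, so the reverse reaction proceeds.

to the left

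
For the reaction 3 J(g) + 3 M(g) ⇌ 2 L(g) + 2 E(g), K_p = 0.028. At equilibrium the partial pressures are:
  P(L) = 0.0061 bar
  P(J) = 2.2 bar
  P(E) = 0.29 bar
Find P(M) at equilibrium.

P(M) = 0.022 bar

At equilibrium, K_p = P(L)²·P(E)² / (P(J)³·P(M)³) = 0.028.
(0.0061)²·(0.29)² / ((2.2)³·(P(M))³) = 0.028
P(M)³ = 1.05e-5 ⇒ P(M) = 0.022 bar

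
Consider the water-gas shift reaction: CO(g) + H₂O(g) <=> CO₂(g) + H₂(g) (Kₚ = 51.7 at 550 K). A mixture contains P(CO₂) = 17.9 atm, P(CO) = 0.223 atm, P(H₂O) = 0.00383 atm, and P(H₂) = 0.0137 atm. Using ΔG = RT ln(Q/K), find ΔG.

ΔG = 7.84 kJ/mol

Qₚ = P(CO₂)·P(H₂) / (P(CO)·P(H₂O)) = (17.9)·(0.0137) / ((0.223)·(0.00383)) = 287
ΔG = RT ln(Qₚ/Kₚ) = (8.314 J mol⁻¹ K⁻¹)(550 K) × ln(287/51.7)
   = (4.573 kJ/mol)(1.714) = 7.84 kJ/mol
ΔG > 0, so the forward reaction is non-spontaneous (proceeds in reverse).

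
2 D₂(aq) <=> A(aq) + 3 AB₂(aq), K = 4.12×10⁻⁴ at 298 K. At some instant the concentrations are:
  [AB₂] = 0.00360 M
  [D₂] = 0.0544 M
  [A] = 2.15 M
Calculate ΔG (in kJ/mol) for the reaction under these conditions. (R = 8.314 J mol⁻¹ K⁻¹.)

Q = [A]·[AB₂]³ / [D₂]² = (2.15)·(0.00360)³ / (0.0544)² = 3.39×10⁻⁵
ΔG = RT ln(Q/K) = (8.314 J mol⁻¹ K⁻¹)(298 K) × ln(3.39×10⁻⁵/4.12×10⁻⁴)
   = (2.478 kJ/mol)(-2.498) = -6.19 kJ/mol
ΔG < 0, so the forward reaction is spontaneous (proceeds forward).

ΔG = -6.19 kJ/mol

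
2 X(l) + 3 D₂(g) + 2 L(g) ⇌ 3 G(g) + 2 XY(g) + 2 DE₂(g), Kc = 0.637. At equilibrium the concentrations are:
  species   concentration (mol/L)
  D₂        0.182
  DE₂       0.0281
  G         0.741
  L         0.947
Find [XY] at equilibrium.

(X is a pure liquid — omitted from Kc.)
At equilibrium, Kc = [G]³·[XY]²·[DE₂]² / ([D₂]³·[L]²) = 0.637.
(0.741)³·([XY])²·(0.0281)² / ((0.182)³·(0.947)²) = 0.637
[XY]² = 10.7 ⇒ [XY] = 3.27 mol/L

[XY] = 3.27 mol/L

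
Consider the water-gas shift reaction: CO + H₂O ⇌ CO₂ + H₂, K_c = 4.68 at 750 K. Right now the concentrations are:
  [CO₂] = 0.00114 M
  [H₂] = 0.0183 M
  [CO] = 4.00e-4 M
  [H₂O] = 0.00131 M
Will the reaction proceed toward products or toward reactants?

toward reactants

Q_c = [CO₂]·[H₂] / ([CO]·[H₂O]) = (0.00114)·(0.0183) / ((4.00e-4)·(0.00131)) = 39.8
Q_c = 39.8 > K_c = 4.68, so the reverse reaction proceeds.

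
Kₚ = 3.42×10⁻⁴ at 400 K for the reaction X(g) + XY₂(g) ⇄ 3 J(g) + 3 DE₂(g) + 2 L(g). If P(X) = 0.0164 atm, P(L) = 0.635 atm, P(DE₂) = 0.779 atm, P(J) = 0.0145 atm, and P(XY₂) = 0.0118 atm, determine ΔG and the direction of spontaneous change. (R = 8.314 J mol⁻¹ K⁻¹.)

Qₚ = P(J)³·P(DE₂)³·P(L)² / (P(X)·P(XY₂)) = (0.0145)³·(0.779)³·(0.635)² / ((0.0164)·(0.0118)) = 0.00300
ΔG = RT ln(Qₚ/Kₚ) = (8.314 J mol⁻¹ K⁻¹)(400 K) × ln(0.00300/3.42×10⁻⁴)
   = (3.326 kJ/mol)(2.172) = 7.22 kJ/mol
ΔG > 0, so the forward reaction is non-spontaneous (proceeds in reverse).

ΔG = 7.22 kJ/mol; the forward reaction is non-spontaneous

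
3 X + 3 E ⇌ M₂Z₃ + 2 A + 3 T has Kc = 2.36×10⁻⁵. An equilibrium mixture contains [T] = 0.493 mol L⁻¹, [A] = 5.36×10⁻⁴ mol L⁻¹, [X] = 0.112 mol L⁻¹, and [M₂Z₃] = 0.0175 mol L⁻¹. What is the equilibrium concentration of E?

[E] = 0.263 mol L⁻¹

At equilibrium, Kc = [M₂Z₃]·[A]²·[T]³ / ([X]³·[E]³) = 2.36×10⁻⁵.
(0.0175)·(5.36×10⁻⁴)²·(0.493)³ / ((0.112)³·([E])³) = 2.36×10⁻⁵
[E]³ = 0.0182 ⇒ [E] = 0.263 mol L⁻¹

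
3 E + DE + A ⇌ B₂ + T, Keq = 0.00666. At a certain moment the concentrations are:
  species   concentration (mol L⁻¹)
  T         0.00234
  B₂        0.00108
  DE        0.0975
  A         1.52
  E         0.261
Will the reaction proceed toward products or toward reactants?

forward (toward products)

Q = [B₂]·[T] / ([E]³·[DE]·[A]) = (0.00108)·(0.00234) / ((0.261)³·(0.0975)·(1.52)) = 9.59×10⁻⁴
Q = 9.59×10⁻⁴ < Keq = 0.00666, so the forward reaction proceeds.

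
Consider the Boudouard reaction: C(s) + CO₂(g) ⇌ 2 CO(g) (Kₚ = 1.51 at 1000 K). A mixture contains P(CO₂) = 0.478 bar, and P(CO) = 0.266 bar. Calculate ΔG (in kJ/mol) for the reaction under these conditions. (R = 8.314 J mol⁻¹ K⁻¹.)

ΔG = -19.3 kJ/mol

(C is a pure solid — omitted from Qₚ.)
Qₚ = P(CO)² / P(CO₂) = (0.266)² / (0.478) = 0.148
ΔG = RT ln(Qₚ/Kₚ) = (8.314 J mol⁻¹ K⁻¹)(1000 K) × ln(0.148/1.51)
   = (8.314 kJ/mol)(-2.323) = -19.3 kJ/mol
ΔG < 0, so the forward reaction is spontaneous (proceeds forward).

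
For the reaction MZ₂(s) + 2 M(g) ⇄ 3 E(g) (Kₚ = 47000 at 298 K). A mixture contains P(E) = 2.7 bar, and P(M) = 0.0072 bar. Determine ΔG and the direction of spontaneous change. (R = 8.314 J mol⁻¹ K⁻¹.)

ΔG = 5.18 kJ/mol; the forward reaction is non-spontaneous

(MZ₂ is a pure solid — omitted from Qₚ.)
Qₚ = P(E)³ / P(M)² = (2.7)³ / (0.0072)² = 3.80e5
ΔG = RT ln(Qₚ/Kₚ) = (8.314 J mol⁻¹ K⁻¹)(298 K) × ln(3.80e5/47000)
   = (2.478 kJ/mol)(2.090) = 5.18 kJ/mol
ΔG > 0, so the forward reaction is non-spontaneous (proceeds in reverse).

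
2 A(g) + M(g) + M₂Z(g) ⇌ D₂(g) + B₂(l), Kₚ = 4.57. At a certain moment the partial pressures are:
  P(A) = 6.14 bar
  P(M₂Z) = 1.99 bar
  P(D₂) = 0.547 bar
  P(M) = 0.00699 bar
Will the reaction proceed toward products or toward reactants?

forward (toward products)

(B₂ is a pure liquid — omitted from Qₚ.)
Qₚ = P(D₂) / (P(A)²·P(M)·P(M₂Z)) = (0.547) / ((6.14)²·(0.00699)·(1.99)) = 1.04
Qₚ = 1.04 < Kₚ = 4.57, so the forward reaction proceeds.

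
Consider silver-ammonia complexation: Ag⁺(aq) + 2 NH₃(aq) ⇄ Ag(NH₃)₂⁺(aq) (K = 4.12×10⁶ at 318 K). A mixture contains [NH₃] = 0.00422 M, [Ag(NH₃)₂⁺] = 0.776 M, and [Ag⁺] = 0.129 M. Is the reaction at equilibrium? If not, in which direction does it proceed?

toward products

Q = [Ag(NH₃)₂⁺] / ([Ag⁺]·[NH₃]²) = (0.776) / ((0.129)·(0.00422)²) = 3.38×10⁵
Q = 3.38×10⁵ < K = 4.12×10⁶, so the forward reaction proceeds.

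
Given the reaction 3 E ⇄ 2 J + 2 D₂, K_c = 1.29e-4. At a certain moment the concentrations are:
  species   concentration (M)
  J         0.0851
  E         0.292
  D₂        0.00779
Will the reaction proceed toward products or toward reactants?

Q_c = [J]²·[D₂]² / [E]³ = (0.0851)²·(0.00779)² / (0.292)³ = 1.77e-5
Q_c = 1.77e-5 < K_c = 1.29e-4, so the forward reaction proceeds.

forward (toward products)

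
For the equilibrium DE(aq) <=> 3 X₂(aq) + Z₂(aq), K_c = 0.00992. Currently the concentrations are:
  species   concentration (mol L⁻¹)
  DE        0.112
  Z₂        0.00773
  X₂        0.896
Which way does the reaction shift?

to the left

Q_c = [X₂]³·[Z₂] / [DE] = (0.896)³·(0.00773) / (0.112) = 0.0496
Q_c = 0.0496 > K_c = 0.00992, so the reverse reaction proceeds.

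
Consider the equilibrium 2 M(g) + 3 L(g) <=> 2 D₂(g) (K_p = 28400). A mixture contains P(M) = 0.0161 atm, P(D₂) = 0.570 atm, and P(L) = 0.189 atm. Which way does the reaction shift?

to the left

Q_p = P(D₂)² / (P(M)²·P(L)³) = (0.570)² / ((0.0161)²·(0.189)³) = 1.86×10⁵
Q_p = 1.86×10⁵ > K_p = 28400, so the reverse reaction proceeds.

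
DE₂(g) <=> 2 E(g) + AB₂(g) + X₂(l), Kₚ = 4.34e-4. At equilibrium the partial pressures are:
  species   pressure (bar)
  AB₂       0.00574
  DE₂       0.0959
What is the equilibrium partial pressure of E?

P(E) = 0.0852 bar

(X₂ is a pure liquid — omitted from Kₚ.)
At equilibrium, Kₚ = P(E)²·P(AB₂) / P(DE₂) = 4.34e-4.
(P(E))²·(0.00574) / (0.0959) = 4.34e-4
P(E)² = 0.00725 ⇒ P(E) = 0.0852 bar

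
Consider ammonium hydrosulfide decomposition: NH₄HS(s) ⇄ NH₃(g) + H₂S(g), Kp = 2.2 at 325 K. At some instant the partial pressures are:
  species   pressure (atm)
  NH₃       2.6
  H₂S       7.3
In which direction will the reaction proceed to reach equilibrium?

(NH₄HS is a pure solid — omitted from Qp.)
Qp = P(NH₃)·P(H₂S) = (2.6)·(7.3) = 19
Qp = 19 > Kp = 2.2, so the reverse reaction proceeds.

reverse (toward reactants)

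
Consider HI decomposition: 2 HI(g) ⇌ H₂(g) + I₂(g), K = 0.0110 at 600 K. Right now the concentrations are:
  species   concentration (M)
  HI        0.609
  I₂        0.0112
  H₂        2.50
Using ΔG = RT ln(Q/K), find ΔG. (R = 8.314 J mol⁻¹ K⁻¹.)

ΔG = 9.61 kJ/mol

Q = [H₂]·[I₂] / [HI]² = (2.50)·(0.0112) / (0.609)² = 0.0755
ΔG = RT ln(Q/K) = (8.314 J mol⁻¹ K⁻¹)(600 K) × ln(0.0755/0.0110)
   = (4.988 kJ/mol)(1.926) = 9.61 kJ/mol
ΔG > 0, so the forward reaction is non-spontaneous (proceeds in reverse).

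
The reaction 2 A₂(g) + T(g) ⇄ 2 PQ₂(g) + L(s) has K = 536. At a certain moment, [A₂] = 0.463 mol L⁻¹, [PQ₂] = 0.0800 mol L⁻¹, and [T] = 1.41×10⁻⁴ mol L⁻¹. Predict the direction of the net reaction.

toward products

(L is a pure solid — omitted from Q.)
Q = [PQ₂]² / ([A₂]²·[T]) = (0.0800)² / ((0.463)²·(1.41×10⁻⁴)) = 212
Q = 212 < K = 536, so the forward reaction proceeds.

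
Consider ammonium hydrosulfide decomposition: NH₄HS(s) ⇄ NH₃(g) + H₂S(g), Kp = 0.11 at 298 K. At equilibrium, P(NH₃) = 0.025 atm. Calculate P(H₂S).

(NH₄HS is a pure solid — omitted from Kp.)
At equilibrium, Kp = P(NH₃)·P(H₂S) = 0.11.
(0.025)·(P(H₂S)) = 0.11
P(H₂S) = 4.40 = 4.4 atm

P(H₂S) = 4.4 atm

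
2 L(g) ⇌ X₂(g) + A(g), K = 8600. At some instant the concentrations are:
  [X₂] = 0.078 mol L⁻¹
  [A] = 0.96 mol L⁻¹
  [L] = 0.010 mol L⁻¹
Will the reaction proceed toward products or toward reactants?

forward (toward products)

Q = [X₂]·[A] / [L]² = (0.078)·(0.96) / (0.010)² = 750
Q = 750 < K = 8600, so the forward reaction proceeds.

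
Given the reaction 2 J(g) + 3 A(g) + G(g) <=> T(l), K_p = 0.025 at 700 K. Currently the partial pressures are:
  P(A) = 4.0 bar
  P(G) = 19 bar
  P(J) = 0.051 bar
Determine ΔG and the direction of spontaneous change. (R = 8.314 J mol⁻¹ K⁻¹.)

(T is a pure liquid — omitted from Q_p.)
Q_p = 1 / (P(J)²·P(A)³·P(G)) = 1 / ((0.051)²·(4.0)³·(19)) = 0.316
ΔG = RT ln(Q_p/K_p) = (8.314 J mol⁻¹ K⁻¹)(700 K) × ln(0.316/0.025)
   = (5.820 kJ/mol)(2.537) = 14.8 kJ/mol
ΔG > 0, so the forward reaction is non-spontaneous (proceeds in reverse).

ΔG = 14.8 kJ/mol; the forward reaction is non-spontaneous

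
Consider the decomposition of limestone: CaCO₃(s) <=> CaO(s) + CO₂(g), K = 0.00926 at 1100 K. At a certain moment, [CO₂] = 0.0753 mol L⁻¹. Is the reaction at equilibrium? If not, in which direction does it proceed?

toward reactants

(CaCO₃, CaO are pure solids — omitted from Q.)
Q = [CO₂] = 0.0753
Q = 0.0753 > K = 0.00926, so the reverse reaction proceeds.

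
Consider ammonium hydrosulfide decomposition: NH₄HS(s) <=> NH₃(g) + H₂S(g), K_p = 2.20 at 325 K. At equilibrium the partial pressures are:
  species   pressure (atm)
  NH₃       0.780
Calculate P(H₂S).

(NH₄HS is a pure solid — omitted from K_p.)
At equilibrium, K_p = P(NH₃)·P(H₂S) = 2.20.
(0.780)·(P(H₂S)) = 2.20
P(H₂S) = 2.82 atm

P(H₂S) = 2.82 atm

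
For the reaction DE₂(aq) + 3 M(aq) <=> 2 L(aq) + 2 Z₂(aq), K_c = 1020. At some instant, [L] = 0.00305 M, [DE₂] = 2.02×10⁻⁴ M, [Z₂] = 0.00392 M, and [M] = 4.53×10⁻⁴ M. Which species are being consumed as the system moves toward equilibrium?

L, Z₂ (products)

Q_c = [L]²·[Z₂]² / ([DE₂]·[M]³) = (0.00305)²·(0.00392)² / ((2.02×10⁻⁴)·(4.53×10⁻⁴)³) = 7610
Q_c = 7610 > K_c = 1020: net reverse reaction.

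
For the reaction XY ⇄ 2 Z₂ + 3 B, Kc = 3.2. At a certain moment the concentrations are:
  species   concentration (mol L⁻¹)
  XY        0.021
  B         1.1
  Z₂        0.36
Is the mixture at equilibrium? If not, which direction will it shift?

Qc = [Z₂]²·[B]³ / [XY] = (0.36)²·(1.1)³ / (0.021) = 8.2
Qc = 8.2 > Kc = 3.2: net reverse reaction.

no; Q > K, reaction proceeds in reverse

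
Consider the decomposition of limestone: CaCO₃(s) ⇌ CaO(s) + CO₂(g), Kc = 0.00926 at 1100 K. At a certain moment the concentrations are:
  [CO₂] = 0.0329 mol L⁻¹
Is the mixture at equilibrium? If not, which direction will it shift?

no; Q > K, reaction proceeds in reverse

(CaCO₃, CaO are pure solids — omitted from Qc.)
Qc = [CO₂] = 0.0329
Qc = 0.0329 > Kc = 0.00926: net reverse reaction.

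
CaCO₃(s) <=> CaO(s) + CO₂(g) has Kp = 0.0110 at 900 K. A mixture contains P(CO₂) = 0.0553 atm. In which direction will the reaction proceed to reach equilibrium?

in the reverse direction

(CaCO₃, CaO are pure solids — omitted from Qp.)
Qp = P(CO₂) = 0.0553
Qp = 0.0553 > Kp = 0.0110, so the reverse reaction proceeds.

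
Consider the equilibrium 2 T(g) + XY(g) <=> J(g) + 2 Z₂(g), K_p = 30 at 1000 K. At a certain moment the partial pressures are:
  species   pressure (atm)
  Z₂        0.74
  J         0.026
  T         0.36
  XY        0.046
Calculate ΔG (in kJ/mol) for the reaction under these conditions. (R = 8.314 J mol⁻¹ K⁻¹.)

ΔG = -21.0 kJ/mol

Q_p = P(J)·P(Z₂)² / (P(T)²·P(XY)) = (0.026)·(0.74)² / ((0.36)²·(0.046)) = 2.39
ΔG = RT ln(Q_p/K_p) = (8.314 J mol⁻¹ K⁻¹)(1000 K) × ln(2.39/30)
   = (8.314 kJ/mol)(-2.530) = -21.0 kJ/mol
ΔG < 0, so the forward reaction is spontaneous (proceeds forward).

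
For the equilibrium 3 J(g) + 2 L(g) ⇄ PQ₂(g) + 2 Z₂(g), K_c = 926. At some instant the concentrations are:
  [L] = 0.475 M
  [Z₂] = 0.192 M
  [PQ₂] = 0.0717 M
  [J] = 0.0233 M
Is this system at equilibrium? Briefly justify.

Q_c = [PQ₂]·[Z₂]² / ([J]³·[L]²) = (0.0717)·(0.192)² / ((0.0233)³·(0.475)²) = 926
Q_c = 926 = K_c; the system is at equilibrium.

yes, at equilibrium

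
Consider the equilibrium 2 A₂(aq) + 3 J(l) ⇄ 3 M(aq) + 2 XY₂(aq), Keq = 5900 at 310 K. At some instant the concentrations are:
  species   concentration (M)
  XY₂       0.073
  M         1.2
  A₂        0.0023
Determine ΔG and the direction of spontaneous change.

ΔG = -3.15 kJ/mol; the forward reaction is spontaneous

(J is a pure liquid — omitted from Q.)
Q = [M]³·[XY₂]² / [A₂]² = (1.2)³·(0.073)² / (0.0023)² = 1740
ΔG = RT ln(Q/Keq) = (8.314 J mol⁻¹ K⁻¹)(310 K) × ln(1740/5900)
   = (2.577 kJ/mol)(-1.221) = -3.15 kJ/mol
ΔG < 0, so the forward reaction is spontaneous (proceeds forward).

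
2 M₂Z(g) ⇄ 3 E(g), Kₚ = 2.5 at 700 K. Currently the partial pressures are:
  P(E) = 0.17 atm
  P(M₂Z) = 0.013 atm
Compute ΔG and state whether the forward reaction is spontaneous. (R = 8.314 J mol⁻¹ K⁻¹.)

Qₚ = P(E)³ / P(M₂Z)² = (0.17)³ / (0.013)² = 29.1
ΔG = RT ln(Qₚ/Kₚ) = (8.314 J mol⁻¹ K⁻¹)(700 K) × ln(29.1/2.5)
   = (5.820 kJ/mol)(2.454) = 14.3 kJ/mol
ΔG > 0, so the forward reaction is non-spontaneous (proceeds in reverse).

ΔG = 14.3 kJ/mol; the forward reaction is non-spontaneous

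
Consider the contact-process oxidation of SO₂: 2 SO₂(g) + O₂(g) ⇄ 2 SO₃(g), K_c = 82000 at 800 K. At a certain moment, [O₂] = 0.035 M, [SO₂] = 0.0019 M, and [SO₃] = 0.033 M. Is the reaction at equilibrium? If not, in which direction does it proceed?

to the right

Q_c = [SO₃]² / ([SO₂]²·[O₂]) = (0.033)² / ((0.0019)²·(0.035)) = 8600
Q_c = 8600 < K_c = 82000, so the forward reaction proceeds.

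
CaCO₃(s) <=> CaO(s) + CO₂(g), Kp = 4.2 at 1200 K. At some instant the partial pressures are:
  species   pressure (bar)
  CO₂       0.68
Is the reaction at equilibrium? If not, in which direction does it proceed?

to the right

(CaCO₃, CaO are pure solids — omitted from Qp.)
Qp = P(CO₂) = 0.68
Qp = 0.68 < Kp = 4.2, so the forward reaction proceeds.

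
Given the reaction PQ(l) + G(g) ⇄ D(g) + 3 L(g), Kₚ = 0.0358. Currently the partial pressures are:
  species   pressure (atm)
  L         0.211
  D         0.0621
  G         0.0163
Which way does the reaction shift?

(PQ is a pure liquid — omitted from Qₚ.)
Qₚ = P(D)·P(L)³ / P(G) = (0.0621)·(0.211)³ / (0.0163) = 0.0358
Qₚ = 0.0358 = Kₚ, so the system is already at equilibrium.

neither direction; the system is at equilibrium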